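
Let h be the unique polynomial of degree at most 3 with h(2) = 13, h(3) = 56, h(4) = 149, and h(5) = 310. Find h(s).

Using the Lagrange interpolation formula with nodes 2, 3, 4, 5:
  L_0(s) = (s - 3)(s - 4)(s - 5) / -6
  L_1(s) = (s - 2)(s - 4)(s - 5) / 2
  L_2(s) = (s - 2)(s - 3)(s - 5) / -2
  L_3(s) = (s - 2)(s - 3)(s - 4) / 6
Then h(s) = 13·L_0(s) + 56·L_1(s) + 149·L_2(s) + 310·L_3(s).
Expanding and collecting terms gives h(s) = 3s^3 - 2s^2 - 4s + 5.
Check: h(3) = 56. ✓

h(s) = 3s^3 - 2s^2 - 4s + 5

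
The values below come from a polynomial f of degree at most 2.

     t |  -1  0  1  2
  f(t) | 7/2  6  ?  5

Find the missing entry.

13/2

The 3 known points determine the degree-2 polynomial uniquely.
Write f(t) = at^2 + bt + c. Substituting each data point gives a linear system:
  a - b + c = 7/2
  c = 6
  4a + 2b + c = 5
Solving the system yields a = -1, b = 3/2, c = 6.
So f(t) = -t^2 + (3/2)t + 6.
Then f(1) = 13/2.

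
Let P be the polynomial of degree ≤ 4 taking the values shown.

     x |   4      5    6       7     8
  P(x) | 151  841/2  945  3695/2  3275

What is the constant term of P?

Write P(x) = ax^4 + bx^3 + cx^2 + dx + e. Substituting each data point gives a linear system:
  256a + 64b + 16c + 4d + e = 151
  625a + 125b + 25c + 5d + e = 841/2
  1296a + 216b + 36c + 6d + e = 945
  2401a + 343b + 49c + 7d + e = 3695/2
  4096a + 512b + 64c + 8d + e = 3275
Solving the system yields a = 1, b = -3/2, c = -1, d = 1, e = 3.
So P(x) = x^4 - (3/2)x^3 - x^2 + x + 3.
The constant term is 3.

3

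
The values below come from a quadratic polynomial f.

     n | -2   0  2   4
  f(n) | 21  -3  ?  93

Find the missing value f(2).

On equispaced nodes a degree-2 polynomial has vanishing third forward difference, so
  - f(-2) + 3·f(0) - 3·f(2) + f(4) = 0.
Substituting the known values and solving for f(2):
  -3·f(2) = -63
  f(2) = 21.

21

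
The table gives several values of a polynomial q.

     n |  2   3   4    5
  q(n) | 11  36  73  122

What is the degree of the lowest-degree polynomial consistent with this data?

Forward differences of the values at n = 2, 3, 4, 5:
  q  : 11  36  73  122
  Δ  : 25  37  49
  Δ^2: 12  12
  Δ^3: 0
The second differences are constant (12) and nonzero, while all higher differences vanish, so the minimal degree is 2.

2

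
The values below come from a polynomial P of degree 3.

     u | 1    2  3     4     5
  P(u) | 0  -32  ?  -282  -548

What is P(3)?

-118

The 4 known points determine the degree-3 polynomial uniquely.
Write P(u) = au^3 + bu^2 + cu + d. Substituting each data point gives a linear system:
  a + b + c + d = 0
  8a + 4b + 2c + d = -32
  64a + 16b + 4c + d = -282
  125a + 25b + 5c + d = -548
Solving the system yields a = -4, b = -3, c = 5, d = 2.
So P(u) = -4u^3 - 3u^2 + 5u + 2.
Then P(3) = -118.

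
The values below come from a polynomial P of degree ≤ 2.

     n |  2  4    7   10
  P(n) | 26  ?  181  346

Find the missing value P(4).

70

The 3 known points determine the degree-2 polynomial uniquely.
Write P(n) = an^2 + bn + c. Substituting each data point gives a linear system:
  4a + 2b + c = 26
  49a + 7b + c = 181
  100a + 10b + c = 346
Solving the system yields a = 3, b = 4, c = 6.
So P(n) = 3n^2 + 4n + 6.
Then P(4) = 70.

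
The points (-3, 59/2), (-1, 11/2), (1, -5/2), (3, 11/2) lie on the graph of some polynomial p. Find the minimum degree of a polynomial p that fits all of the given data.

2

Forward differences of the values at u = -3, -1, 1, 3:
  p  : 59/2  11/2  -5/2  11/2
  Δ  : -24  -8  8
  Δ^2: 16  16
  Δ^3: 0
The second differences are constant (16) and nonzero, while all higher differences vanish, so the minimal degree is 2.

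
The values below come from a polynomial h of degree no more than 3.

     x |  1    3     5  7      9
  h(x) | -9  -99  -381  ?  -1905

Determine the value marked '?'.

The 4 known points determine the degree-3 polynomial uniquely.
Write h(x) = ax^3 + bx^2 + cx + d. Substituting each data point gives a linear system:
  a + b + c + d = -9
  27a + 9b + 3c + d = -99
  125a + 25b + 5c + d = -381
  729a + 81b + 9c + d = -1905
Solving the system yields a = -2, b = -6, c = 5, d = -6.
So h(x) = -2x³ - 6x² + 5x - 6.
Then h(7) = -951.

-951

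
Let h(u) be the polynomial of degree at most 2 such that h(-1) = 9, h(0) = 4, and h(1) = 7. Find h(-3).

Write h(u) = au^2 + bu + c. Substituting each data point gives a linear system:
  a - b + c = 9
  c = 4
  a + b + c = 7
Solving the system yields a = 4, b = -1, c = 4.
So h(u) = 4u² - u + 4.
Then h(-3) = 43.

43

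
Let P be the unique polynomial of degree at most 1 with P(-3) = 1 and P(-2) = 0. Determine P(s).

P(s) = -s - 2

Write P(s) = as + b. Substituting each data point gives a linear system:
  -3a + b = 1
  -2a + b = 0
Solving the system yields a = -1, b = -2.
So P(s) = -s - 2.
Check: P(-3) = 1. ✓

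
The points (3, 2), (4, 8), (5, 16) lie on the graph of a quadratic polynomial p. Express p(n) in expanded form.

Using the Lagrange interpolation formula with nodes 3, 4, 5:
  L_0(n) = (n - 4)(n - 5) / 2
  L_1(n) = (n - 3)(n - 5) / -1
  L_2(n) = (n - 3)(n - 4) / 2
Then p(n) = 2·L_0(n) + 8·L_1(n) + 16·L_2(n).
Expanding and collecting terms gives p(n) = n² - n - 4.
Check: p(5) = 16. ✓

p(n) = n^2 - n - 4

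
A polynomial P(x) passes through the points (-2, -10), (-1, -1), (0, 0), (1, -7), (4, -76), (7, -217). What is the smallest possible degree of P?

Divided differences on the nodes -2, -1, 0, 1, 4, 7:
  order 0: -10  -1  0  -7  -76  -217
  order 1: 9  1  -7  -23  -47
  order 2: -4  -4  -4  -4
  order 3: 0  0  0
  order 4: 0  0
  order 5: 0
The order-2 divided differences are all -4 (nonzero) and every higher order vanishes, so the data lies on a polynomial of degree exactly 2.

2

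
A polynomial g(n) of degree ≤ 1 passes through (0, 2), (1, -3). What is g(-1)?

Using the Lagrange interpolation formula with nodes 0, 1:
  L_0(n) = (n - 1) / -1
  L_1(n) = n / 1
Then g(n) = 2·L_0(n) - 3·L_1(n).
Expanding and collecting terms gives g(n) = -5n + 2.
Evaluating at n = -1: g(-1) = 7.

7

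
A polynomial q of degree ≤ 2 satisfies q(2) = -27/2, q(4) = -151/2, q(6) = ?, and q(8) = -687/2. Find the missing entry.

-371/2

The 3 known points determine the degree-2 polynomial uniquely.
Write q(n) = an^2 + bn + c. Substituting each data point gives a linear system:
  4a + 2b + c = -27/2
  16a + 4b + c = -151/2
  64a + 8b + c = -687/2
Solving the system yields a = -6, b = 5, c = 1/2.
So q(n) = -6n^2 + 5n + 1/2.
Then q(6) = -371/2.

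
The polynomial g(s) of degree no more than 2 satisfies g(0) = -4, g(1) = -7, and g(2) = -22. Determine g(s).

Using the Lagrange interpolation formula with nodes 0, 1, 2:
  L_0(s) = (s - 1)(s - 2) / 2
  L_1(s) = s(s - 2) / -1
  L_2(s) = s(s - 1) / 2
Then g(s) = -4·L_0(s) - 7·L_1(s) - 22·L_2(s).
Expanding and collecting terms gives g(s) = -6s^2 + 3s - 4.
Check: g(2) = -22. ✓

g(s) = -6s^2 + 3s - 4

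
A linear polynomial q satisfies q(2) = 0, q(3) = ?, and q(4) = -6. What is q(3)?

On equispaced nodes a degree-1 polynomial has vanishing second forward difference, so
  q(2) - 2·q(3) + q(4) = 0.
Substituting the known values and solving for q(3):
  -2·q(3) = 6
  q(3) = -3.

-3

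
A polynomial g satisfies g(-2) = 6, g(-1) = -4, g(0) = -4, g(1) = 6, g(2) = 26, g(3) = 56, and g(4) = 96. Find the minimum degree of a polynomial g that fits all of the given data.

2

Forward differences of the values at t = -2, -1, 0, 1, 2, 3, 4:
  g  : 6  -4  -4  6  26  56  96
  Δ  : -10  0  10  20  30  40
  Δ^2: 10  10  10  10  10
  Δ^3: 0  0  0  0
  Δ^4: 0  0  0
  Δ^5: 0  0
  Δ^6: 0
The second differences are constant (10) and nonzero, while all higher differences vanish, so the minimal degree is 2.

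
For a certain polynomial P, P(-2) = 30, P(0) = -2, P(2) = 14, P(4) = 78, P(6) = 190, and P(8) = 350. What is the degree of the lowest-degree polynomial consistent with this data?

2

Forward differences of the values at n = -2, 0, 2, 4, 6, 8:
  P  : 30  -2  14  78  190  350
  Δ  : -32  16  64  112  160
  Δ^2: 48  48  48  48
  Δ^3: 0  0  0
  Δ^4: 0  0
  Δ^5: 0
The second differences are constant (48) and nonzero, while all higher differences vanish, so the minimal degree is 2.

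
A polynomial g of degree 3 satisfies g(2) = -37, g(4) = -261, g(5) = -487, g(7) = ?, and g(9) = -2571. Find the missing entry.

The 4 known points determine the degree-3 polynomial uniquely.
Write g(t) = at^3 + bt^2 + ct + d. Substituting each data point gives a linear system:
  8a + 4b + 2c + d = -37
  64a + 16b + 4c + d = -261
  125a + 25b + 5c + d = -487
  729a + 81b + 9c + d = -2571
Solving the system yields a = -3, b = -5, c = 2, d = 3.
So g(t) = -3t^3 - 5t^2 + 2t + 3.
Then g(7) = -1257.

-1257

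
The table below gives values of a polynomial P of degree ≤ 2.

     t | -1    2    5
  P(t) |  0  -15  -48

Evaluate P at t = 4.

Forward differences of the values at t = -1, 2, 5:
  P  : 0  -15  -48
  Δ  : -15  -33
  Δ^2: -18
The second differences are constant, confirming degree 2.
Interpolating (Newton forward form) and evaluating at t = 4 gives P(4) = -35.

-35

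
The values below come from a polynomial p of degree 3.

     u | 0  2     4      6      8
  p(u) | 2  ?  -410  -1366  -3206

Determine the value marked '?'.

On equispaced nodes a degree-3 polynomial has vanishing fourth forward difference, so
  p(0) - 4·p(2) + 6·p(4) - 4·p(6) + p(8) = 0.
Substituting the known values and solving for p(2):
  -4·p(2) = 200
  p(2) = -50.

-50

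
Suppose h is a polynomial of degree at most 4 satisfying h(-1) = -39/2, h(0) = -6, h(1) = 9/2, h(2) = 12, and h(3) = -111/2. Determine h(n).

h(n) = -3n^4 + 6n^3 + (3/2)n^2 + 6n - 6

Using the Lagrange interpolation formula with nodes -1, 0, 1, 2, 3:
  L_0(n) = n(n - 1)(n - 2)(n - 3) / 24
  L_1(n) = (n + 1)(n - 1)(n - 2)(n - 3) / -6
  L_2(n) = (n + 1)n(n - 2)(n - 3) / 4
  L_3(n) = (n + 1)n(n - 1)(n - 3) / -6
  L_4(n) = (n + 1)n(n - 1)(n - 2) / 24
Then h(n) = -39/2·L_0(n) - 6·L_1(n) + 9/2·L_2(n) + 12·L_3(n) - 111/2·L_4(n).
Expanding and collecting terms gives h(n) = -3n⁴ + 6n³ + (3/2)n² + 6n - 6.
Check: h(1) = 9/2. ✓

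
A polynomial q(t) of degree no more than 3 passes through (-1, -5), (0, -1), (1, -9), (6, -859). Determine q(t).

q(t) = -3t^3 - 6t^2 + t - 1

Write q(t) = at^3 + bt^2 + ct + d. Substituting each data point gives a linear system:
  -a + b - c + d = -5
  d = -1
  a + b + c + d = -9
  216a + 36b + 6c + d = -859
Solving the system yields a = -3, b = -6, c = 1, d = -1.
So q(t) = -3t^3 - 6t^2 + t - 1.
Check: q(1) = -9. ✓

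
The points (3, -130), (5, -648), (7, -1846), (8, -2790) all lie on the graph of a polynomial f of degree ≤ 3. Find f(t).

f(t) = -6t^3 + 5t^2 - 5t + 2

Write f(t) = at^3 + bt^2 + ct + d. Substituting each data point gives a linear system:
  27a + 9b + 3c + d = -130
  125a + 25b + 5c + d = -648
  343a + 49b + 7c + d = -1846
  512a + 64b + 8c + d = -2790
Solving the system yields a = -6, b = 5, c = -5, d = 2.
So f(t) = -6t^3 + 5t^2 - 5t + 2.
Check: f(3) = -130. ✓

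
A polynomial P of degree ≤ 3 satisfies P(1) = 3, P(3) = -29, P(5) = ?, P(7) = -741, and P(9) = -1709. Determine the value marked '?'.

-229

The 4 known points determine the degree-3 polynomial uniquely.
Write P(t) = at^3 + bt^2 + ct + d. Substituting each data point gives a linear system:
  a + b + c + d = 3
  27a + 9b + 3c + d = -29
  343a + 49b + 7c + d = -741
  729a + 81b + 9c + d = -1709
Solving the system yields a = -3, b = 6, c = -1, d = 1.
So P(t) = -3t^3 + 6t^2 - t + 1.
Then P(5) = -229.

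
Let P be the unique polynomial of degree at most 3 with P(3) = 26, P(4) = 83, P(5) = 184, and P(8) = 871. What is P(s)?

P(s) = 2s^3 - 2s^2 - 3s - 1

Write P(s) = as^3 + bs^2 + cs + d. Substituting each data point gives a linear system:
  27a + 9b + 3c + d = 26
  64a + 16b + 4c + d = 83
  125a + 25b + 5c + d = 184
  512a + 64b + 8c + d = 871
Solving the system yields a = 2, b = -2, c = -3, d = -1.
So P(s) = 2s³ - 2s² - 3s - 1.
Check: P(5) = 184. ✓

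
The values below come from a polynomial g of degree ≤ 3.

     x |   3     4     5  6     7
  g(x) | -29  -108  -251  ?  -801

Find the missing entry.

-476

On equispaced nodes a degree-3 polynomial has vanishing fourth forward difference, so
  g(3) - 4·g(4) + 6·g(5) - 4·g(6) + g(7) = 0.
Substituting the known values and solving for g(6):
  -4·g(6) = 1904
  g(6) = -476.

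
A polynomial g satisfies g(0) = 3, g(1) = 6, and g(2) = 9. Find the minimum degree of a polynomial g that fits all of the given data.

1

Forward differences of the values at u = 0, 1, 2:
  g  : 3  6  9
  Δ  : 3  3
  Δ^2: 0
The first differences are constant (3) and nonzero, while all higher differences vanish, so the minimal degree is 1.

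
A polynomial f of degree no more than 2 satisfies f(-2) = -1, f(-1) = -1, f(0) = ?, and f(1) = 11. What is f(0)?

On equispaced nodes a degree-2 polynomial has vanishing third forward difference, so
  - f(-2) + 3·f(-1) - 3·f(0) + f(1) = 0.
Substituting the known values and solving for f(0):
  -3·f(0) = -9
  f(0) = 3.

3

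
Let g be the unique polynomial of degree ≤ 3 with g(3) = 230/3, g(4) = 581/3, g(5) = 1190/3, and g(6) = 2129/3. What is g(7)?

Using the Lagrange interpolation formula with nodes 3, 4, 5, 6:
  L_0(n) = (n - 4)(n - 5)(n - 6) / -6
  L_1(n) = (n - 3)(n - 5)(n - 6) / 2
  L_2(n) = (n - 3)(n - 4)(n - 6) / -2
  L_3(n) = (n - 3)(n - 4)(n - 5) / 6
Then g(n) = 230/3·L_0(n) + 581/3·L_1(n) + 1190/3·L_2(n) + 2129/3·L_3(n).
Expanding and collecting terms gives g(n) = 4n³ - 5n² + 4n + 5/3.
Evaluating at n = 7: g(7) = 3470/3.

3470/3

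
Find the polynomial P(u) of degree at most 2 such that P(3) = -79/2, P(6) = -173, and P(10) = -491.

P(u) = -5u^2 + (1/2)u + 4

Write P(u) = au^2 + bu + c. Substituting each data point gives a linear system:
  9a + 3b + c = -79/2
  36a + 6b + c = -173
  100a + 10b + c = -491
Solving the system yields a = -5, b = 1/2, c = 4.
So P(u) = -5u^2 + (1/2)u + 4.
Check: P(6) = -173. ✓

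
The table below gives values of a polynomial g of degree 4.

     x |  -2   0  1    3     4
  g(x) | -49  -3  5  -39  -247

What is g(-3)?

Using the Lagrange interpolation formula with nodes -2, 0, 1, 3, 4:
  L_0(x) = x(x - 1)(x - 3)(x - 4) / 180
  L_1(x) = (x + 2)(x - 1)(x - 3)(x - 4) / -24
  L_2(x) = (x + 2)x(x - 3)(x - 4) / 18
  L_3(x) = (x + 2)x(x - 1)(x - 4) / -30
  L_4(x) = (x + 2)x(x - 1)(x - 3) / 72
Then g(x) = -49·L_0(x) - 3·L_1(x) + 5·L_2(x) - 39·L_3(x) - 247·L_4(x).
Expanding and collecting terms gives g(x) = -2x^4 + 3x^3 + 4x^2 + 3x - 3.
Evaluating at x = -3: g(-3) = -219.

-219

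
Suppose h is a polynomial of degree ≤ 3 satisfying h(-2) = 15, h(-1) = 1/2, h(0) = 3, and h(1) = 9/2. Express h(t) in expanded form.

h(t) = -3t^3 - (1/2)t^2 + 5t + 3

Using the Lagrange interpolation formula with nodes -2, -1, 0, 1:
  L_0(t) = (t + 1)t(t - 1) / -6
  L_1(t) = (t + 2)t(t - 1) / 2
  L_2(t) = (t + 2)(t + 1)(t - 1) / -2
  L_3(t) = (t + 2)(t + 1)t / 6
Then h(t) = 15·L_0(t) + 1/2·L_1(t) + 3·L_2(t) + 9/2·L_3(t).
Expanding and collecting terms gives h(t) = -3t³ - (1/2)t² + 5t + 3.
Check: h(0) = 3. ✓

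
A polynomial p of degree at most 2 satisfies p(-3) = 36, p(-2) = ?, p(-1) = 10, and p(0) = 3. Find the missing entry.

On equispaced nodes a degree-2 polynomial has vanishing third forward difference, so
  - p(-3) + 3·p(-2) - 3·p(-1) + p(0) = 0.
Substituting the known values and solving for p(-2):
  3·p(-2) = 63
  p(-2) = 21.

21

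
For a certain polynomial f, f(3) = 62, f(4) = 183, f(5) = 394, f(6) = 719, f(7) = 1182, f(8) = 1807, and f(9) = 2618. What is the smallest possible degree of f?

3

Forward differences of the values at x = 3, 4, 5, 6, 7, 8, 9:
  f  : 62  183  394  719  1182  1807  2618
  Δ  : 121  211  325  463  625  811
  Δ^2: 90  114  138  162  186
  Δ^3: 24  24  24  24
  Δ^4: 0  0  0
  Δ^5: 0  0
  Δ^6: 0
The third differences are constant (24) and nonzero, while all higher differences vanish, so the minimal degree is 3.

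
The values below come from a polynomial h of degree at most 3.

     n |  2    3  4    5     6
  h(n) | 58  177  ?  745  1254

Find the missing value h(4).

On equispaced nodes a degree-3 polynomial has vanishing fourth forward difference, so
  h(2) - 4·h(3) + 6·h(4) - 4·h(5) + h(6) = 0.
Substituting the known values and solving for h(4):
  6·h(4) = 2376
  h(4) = 396.

396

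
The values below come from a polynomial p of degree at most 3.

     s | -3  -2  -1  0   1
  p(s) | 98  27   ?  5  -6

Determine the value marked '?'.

The 4 known points determine the degree-3 polynomial uniquely.
Write p(s) = as^3 + bs^2 + cs + d. Substituting each data point gives a linear system:
  -27a + 9b - 3c + d = 98
  -8a + 4b - 2c + d = 27
  d = 5
  a + b + c + d = -6
Solving the system yields a = -5, b = -5, c = -1, d = 5.
So p(s) = -5s³ - 5s² - s + 5.
Then p(-1) = 6.

6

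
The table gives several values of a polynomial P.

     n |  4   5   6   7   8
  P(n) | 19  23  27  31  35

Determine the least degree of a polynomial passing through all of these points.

1

Forward differences of the values at n = 4, 5, 6, 7, 8:
  P  : 19  23  27  31  35
  Δ  : 4  4  4  4
  Δ^2: 0  0  0
  Δ^3: 0  0
  Δ^4: 0
The first differences are constant (4) and nonzero, while all higher differences vanish, so the minimal degree is 1.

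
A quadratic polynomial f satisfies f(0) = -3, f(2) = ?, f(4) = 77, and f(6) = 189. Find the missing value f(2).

13

On equispaced nodes a degree-2 polynomial has vanishing third forward difference, so
  - f(0) + 3·f(2) - 3·f(4) + f(6) = 0.
Substituting the known values and solving for f(2):
  3·f(2) = 39
  f(2) = 13.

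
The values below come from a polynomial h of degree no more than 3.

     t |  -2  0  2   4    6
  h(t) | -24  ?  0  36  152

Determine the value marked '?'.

-4

The 4 known points determine the degree-3 polynomial uniquely.
Write h(t) = at^3 + bt^2 + ct + d. Substituting each data point gives a linear system:
  -8a + 4b - 2c + d = -24
  8a + 4b + 2c + d = 0
  64a + 16b + 4c + d = 36
  216a + 36b + 6c + d = 152
Solving the system yields a = 1, b = -2, c = 2, d = -4.
So h(t) = t³ - 2t² + 2t - 4.
Then h(0) = -4.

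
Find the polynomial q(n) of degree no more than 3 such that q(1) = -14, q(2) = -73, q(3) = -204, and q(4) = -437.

q(n) = -5n^3 - 6n^2 - 6n + 3

Write q(n) = an^3 + bn^2 + cn + d. Substituting each data point gives a linear system:
  a + b + c + d = -14
  8a + 4b + 2c + d = -73
  27a + 9b + 3c + d = -204
  64a + 16b + 4c + d = -437
Solving the system yields a = -5, b = -6, c = -6, d = 3.
So q(n) = -5n³ - 6n² - 6n + 3.
Check: q(4) = -437. ✓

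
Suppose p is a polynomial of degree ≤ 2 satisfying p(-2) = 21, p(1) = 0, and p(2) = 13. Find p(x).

Using the Lagrange interpolation formula with nodes -2, 1, 2:
  L_0(x) = (x - 1)(x - 2) / 12
  L_1(x) = (x + 2)(x - 2) / -3
  L_2(x) = (x + 2)(x - 1) / 4
Then p(x) = 21·L_0(x) + 0·L_1(x) + 13·L_2(x).
Expanding and collecting terms gives p(x) = 5x² - 2x - 3.
Check: p(1) = 0. ✓

p(x) = 5x^2 - 2x - 3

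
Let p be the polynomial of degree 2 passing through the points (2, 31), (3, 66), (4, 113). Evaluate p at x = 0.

Write p(x) = ax^2 + bx + c. Substituting each data point gives a linear system:
  4a + 2b + c = 31
  9a + 3b + c = 66
  16a + 4b + c = 113
Solving the system yields a = 6, b = 5, c = -3.
So p(x) = 6x^2 + 5x - 3.
Then p(0) = -3.

-3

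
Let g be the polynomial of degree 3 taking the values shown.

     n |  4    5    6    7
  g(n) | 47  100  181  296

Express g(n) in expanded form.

Using the Lagrange interpolation formula with nodes 4, 5, 6, 7:
  L_0(n) = (n - 5)(n - 6)(n - 7) / -6
  L_1(n) = (n - 4)(n - 6)(n - 7) / 2
  L_2(n) = (n - 4)(n - 5)(n - 7) / -2
  L_3(n) = (n - 4)(n - 5)(n - 6) / 6
Then g(n) = 47·L_0(n) + 100·L_1(n) + 181·L_2(n) + 296·L_3(n).
Expanding and collecting terms gives g(n) = n³ - n² + n - 5.
Check: g(4) = 47. ✓

g(n) = n^3 - n^2 + n - 5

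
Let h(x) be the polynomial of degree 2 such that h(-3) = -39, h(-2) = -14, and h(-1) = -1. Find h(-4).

-76

Write h(x) = ax^2 + bx + c. Substituting each data point gives a linear system:
  9a - 3b + c = -39
  4a - 2b + c = -14
  a - b + c = -1
Solving the system yields a = -6, b = -5, c = 0.
So h(x) = -6x^2 - 5x.
Then h(-4) = -76.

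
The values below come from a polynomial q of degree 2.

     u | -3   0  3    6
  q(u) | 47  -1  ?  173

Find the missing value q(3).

41

On equispaced nodes a degree-2 polynomial has vanishing third forward difference, so
  - q(-3) + 3·q(0) - 3·q(3) + q(6) = 0.
Substituting the known values and solving for q(3):
  -3·q(3) = -123
  q(3) = 41.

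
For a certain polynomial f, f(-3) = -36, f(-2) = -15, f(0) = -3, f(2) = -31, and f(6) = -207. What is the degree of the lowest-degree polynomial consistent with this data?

2

Divided differences on the nodes -3, -2, 0, 2, 6:
  order 0: -36  -15  -3  -31  -207
  order 1: 21  6  -14  -44
  order 2: -5  -5  -5
  order 3: 0  0
  order 4: 0
The order-2 divided differences are all -5 (nonzero) and every higher order vanishes, so the data lies on a polynomial of degree exactly 2.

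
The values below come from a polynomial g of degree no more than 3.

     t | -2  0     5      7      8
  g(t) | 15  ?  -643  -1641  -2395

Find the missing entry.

-3

The 4 known points determine the degree-3 polynomial uniquely.
Write g(t) = at^3 + bt^2 + ct + d. Substituting each data point gives a linear system:
  -8a + 4b - 2c + d = 15
  125a + 25b + 5c + d = -643
  343a + 49b + 7c + d = -1641
  512a + 64b + 8c + d = -2395
Solving the system yields a = -4, b = -5, c = -3, d = -3.
So g(t) = -4t³ - 5t² - 3t - 3.
Then g(0) = -3.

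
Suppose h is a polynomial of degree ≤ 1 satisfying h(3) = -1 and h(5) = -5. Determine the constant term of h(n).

5

Write h(n) = an + b. Substituting each data point gives a linear system:
  3a + b = -1
  5a + b = -5
Solving the system yields a = -2, b = 5.
So h(n) = -2n + 5.
The constant term is 5.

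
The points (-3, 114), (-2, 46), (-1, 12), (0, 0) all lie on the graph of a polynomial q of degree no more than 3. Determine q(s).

q(s) = -2s^3 + 5s^2 - 5s

Write q(s) = as^3 + bs^2 + cs + d. Substituting each data point gives a linear system:
  -27a + 9b - 3c + d = 114
  -8a + 4b - 2c + d = 46
  -a + b - c + d = 12
  d = 0
Solving the system yields a = -2, b = 5, c = -5, d = 0.
So q(s) = -2s^3 + 5s^2 - 5s.
Check: q(0) = 0. ✓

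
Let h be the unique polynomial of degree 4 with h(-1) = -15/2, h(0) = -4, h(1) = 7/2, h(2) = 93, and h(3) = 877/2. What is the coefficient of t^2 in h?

Write h(t) = at^4 + bt^3 + ct^2 + dt + e. Substituting each data point gives a linear system:
  a - b + c - d + e = -15/2
  e = -4
  a + b + c + d + e = 7/2
  16a + 8b + 4c + 2d + e = 93
  81a + 27b + 9c + 3d + e = 877/2
Solving the system yields a = 4, b = 5, c = -2, d = 1/2, e = -4.
So h(t) = 4t^4 + 5t^3 - 2t^2 + (1/2)t - 4.
The coefficient of t^2 is -2.

-2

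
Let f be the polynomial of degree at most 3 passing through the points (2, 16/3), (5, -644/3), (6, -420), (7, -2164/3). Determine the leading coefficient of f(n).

-3

Write f(n) = an^3 + bn^2 + cn + d. Substituting each data point gives a linear system:
  8a + 4b + 2c + d = 16/3
  125a + 25b + 5c + d = -644/3
  216a + 36b + 6c + d = -420
  343a + 49b + 7c + d = -2164/3
Solving the system yields a = -3, b = 6, c = 5/3, d = 2.
So f(n) = -3n^3 + 6n^2 + (5/3)n + 2.
The leading coefficient is -3.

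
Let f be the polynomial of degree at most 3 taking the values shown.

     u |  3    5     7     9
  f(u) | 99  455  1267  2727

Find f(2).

32

Forward differences of the values at u = 3, 5, 7, 9:
  f  : 99  455  1267  2727
  Δ  : 356  812  1460
  Δ^2: 456  648
  Δ^3: 192
The third differences are constant, confirming degree 3.
Interpolating (Newton forward form) and evaluating at u = 2 gives f(2) = 32.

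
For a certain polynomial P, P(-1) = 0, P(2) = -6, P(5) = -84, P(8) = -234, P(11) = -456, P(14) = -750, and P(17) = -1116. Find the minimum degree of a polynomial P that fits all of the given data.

Forward differences of the values at t = -1, 2, 5, 8, 11, 14, 17:
  P  : 0  -6  -84  -234  -456  -750  -1116
  Δ  : -6  -78  -150  -222  -294  -366
  Δ^2: -72  -72  -72  -72  -72
  Δ^3: 0  0  0  0
  Δ^4: 0  0  0
  Δ^5: 0  0
  Δ^6: 0
The second differences are constant (-72) and nonzero, while all higher differences vanish, so the minimal degree is 2.

2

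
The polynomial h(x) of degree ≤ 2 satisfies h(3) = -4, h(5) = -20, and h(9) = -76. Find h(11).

-116

Using the Lagrange interpolation formula with nodes 3, 5, 9:
  L_0(x) = (x - 5)(x - 9) / 12
  L_1(x) = (x - 3)(x - 9) / -8
  L_2(x) = (x - 3)(x - 5) / 24
Then h(x) = -4·L_0(x) - 20·L_1(x) - 76·L_2(x).
Expanding and collecting terms gives h(x) = -x² + 5.
Evaluating at x = 11: h(11) = -116.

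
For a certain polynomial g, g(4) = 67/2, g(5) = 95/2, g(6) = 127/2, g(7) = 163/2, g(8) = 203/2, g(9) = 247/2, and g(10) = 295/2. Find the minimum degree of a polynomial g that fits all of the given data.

Forward differences of the values at s = 4, 5, 6, 7, 8, 9, 10:
  g  : 67/2  95/2  127/2  163/2  203/2  247/2  295/2
  Δ  : 14  16  18  20  22  24
  Δ^2: 2  2  2  2  2
  Δ^3: 0  0  0  0
  Δ^4: 0  0  0
  Δ^5: 0  0
  Δ^6: 0
The second differences are constant (2) and nonzero, while all higher differences vanish, so the minimal degree is 2.

2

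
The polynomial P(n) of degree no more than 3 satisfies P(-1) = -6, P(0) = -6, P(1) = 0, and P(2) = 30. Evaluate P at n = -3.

-60

Using the Lagrange interpolation formula with nodes -1, 0, 1, 2:
  L_0(n) = n(n - 1)(n - 2) / -6
  L_1(n) = (n + 1)(n - 1)(n - 2) / 2
  L_2(n) = (n + 1)n(n - 2) / -2
  L_3(n) = (n + 1)n(n - 1) / 6
Then P(n) = -6·L_0(n) - 6·L_1(n) + 0·L_2(n) + 30·L_3(n).
Expanding and collecting terms gives P(n) = 3n³ + 3n² - 6.
Evaluating at n = -3: P(-3) = -60.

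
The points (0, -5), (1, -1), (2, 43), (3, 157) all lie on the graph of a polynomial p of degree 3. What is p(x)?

p(x) = 5x^3 + 5x^2 - 6x - 5

Using the Lagrange interpolation formula with nodes 0, 1, 2, 3:
  L_0(x) = (x - 1)(x - 2)(x - 3) / -6
  L_1(x) = x(x - 2)(x - 3) / 2
  L_2(x) = x(x - 1)(x - 3) / -2
  L_3(x) = x(x - 1)(x - 2) / 6
Then p(x) = -5·L_0(x) - 1·L_1(x) + 43·L_2(x) + 157·L_3(x).
Expanding and collecting terms gives p(x) = 5x³ + 5x² - 6x - 5.
Check: p(2) = 43. ✓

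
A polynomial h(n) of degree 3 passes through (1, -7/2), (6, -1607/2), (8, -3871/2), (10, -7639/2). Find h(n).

Using the Lagrange interpolation formula with nodes 1, 6, 8, 10:
  L_0(n) = (n - 6)(n - 8)(n - 10) / -315
  L_1(n) = (n - 1)(n - 8)(n - 10) / 40
  L_2(n) = (n - 1)(n - 6)(n - 10) / -28
  L_3(n) = (n - 1)(n - 6)(n - 8) / 72
Then h(n) = -7/2·L_0(n) - 1607/2·L_1(n) - 3871/2·L_2(n) - 7639/2·L_3(n).
Expanding and collecting terms gives h(n) = -4n^3 + 2n^2 - 2n + 1/2.
Check: h(6) = -1607/2. ✓

h(n) = -4n^3 + 2n^2 - 2n + 1/2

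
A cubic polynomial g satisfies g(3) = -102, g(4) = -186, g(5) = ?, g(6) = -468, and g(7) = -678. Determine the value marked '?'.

The 4 known points determine the degree-3 polynomial uniquely.
Write g(u) = au^3 + bu^2 + cu + d. Substituting each data point gives a linear system:
  27a + 9b + 3c + d = -102
  64a + 16b + 4c + d = -186
  216a + 36b + 6c + d = -468
  343a + 49b + 7c + d = -678
Solving the system yields a = -1, b = -6, c = -5, d = -6.
So g(u) = -u^3 - 6u^2 - 5u - 6.
Then g(5) = -306.

-306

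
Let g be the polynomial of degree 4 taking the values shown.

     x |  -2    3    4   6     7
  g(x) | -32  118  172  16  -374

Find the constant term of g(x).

Write g(x) = ax^4 + bx^3 + cx^2 + dx + e. Substituting each data point gives a linear system:
  16a - 8b + 4c - 2d + e = -32
  81a + 27b + 9c + 3d + e = 118
  256a + 64b + 16c + 4d + e = 172
  1296a + 216b + 36c + 6d + e = 16
  2401a + 343b + 49c + 7d + e = -374
Solving the system yields a = -1, b = 5, c = 6, d = 2, e = 4.
So g(x) = -x^4 + 5x^3 + 6x^2 + 2x + 4.
The constant term is 4.

4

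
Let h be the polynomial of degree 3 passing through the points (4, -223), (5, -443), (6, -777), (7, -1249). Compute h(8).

Forward differences of the values at u = 4, 5, 6, 7:
  h  : -223  -443  -777  -1249
  Δ  : -220  -334  -472
  Δ^2: -114  -138
  Δ^3: -24
The third differences are constant, confirming degree 3.
Interpolating (Newton forward form) and evaluating at u = 8 gives h(8) = -1883.

-1883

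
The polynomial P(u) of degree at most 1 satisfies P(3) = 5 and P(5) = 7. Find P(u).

Write P(u) = au + b. Substituting each data point gives a linear system:
  3a + b = 5
  5a + b = 7
Solving the system yields a = 1, b = 2.
So P(u) = u + 2.
Check: P(5) = 7. ✓

P(u) = u + 2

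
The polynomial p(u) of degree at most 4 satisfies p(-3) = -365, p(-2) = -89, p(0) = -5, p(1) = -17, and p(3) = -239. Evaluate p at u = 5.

-1685

Using the Lagrange interpolation formula with nodes -3, -2, 0, 1, 3:
  L_0(u) = (u + 2)u(u - 1)(u - 3) / 72
  L_1(u) = (u + 3)u(u - 1)(u - 3) / -30
  L_2(u) = (u + 3)(u + 2)(u - 1)(u - 3) / 18
  L_3(u) = (u + 3)(u + 2)u(u - 3) / -24
  L_4(u) = (u + 3)(u + 2)u(u - 1) / 180
Then p(u) = -365·L_0(u) - 89·L_1(u) - 5·L_2(u) - 17·L_3(u) - 239·L_4(u).
Expanding and collecting terms gives p(u) = -3u^4 + 3u^3 - 6u^2 - 6u - 5.
Evaluating at u = 5: p(5) = -1685.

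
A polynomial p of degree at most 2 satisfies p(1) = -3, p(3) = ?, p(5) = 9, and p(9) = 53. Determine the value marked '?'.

The 3 known points determine the degree-2 polynomial uniquely.
Write p(n) = an^2 + bn + c. Substituting each data point gives a linear system:
  a + b + c = -3
  25a + 5b + c = 9
  81a + 9b + c = 53
Solving the system yields a = 1, b = -3, c = -1.
So p(n) = n² - 3n - 1.
Then p(3) = -1.

-1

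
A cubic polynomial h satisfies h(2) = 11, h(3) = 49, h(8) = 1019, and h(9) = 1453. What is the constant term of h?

Write h(n) = an^3 + bn^2 + cn + d. Substituting each data point gives a linear system:
  8a + 4b + 2c + d = 11
  27a + 9b + 3c + d = 49
  512a + 64b + 8c + d = 1019
  729a + 81b + 9c + d = 1453
Solving the system yields a = 2, b = 0, c = 0, d = -5.
So h(n) = 2n^3 - 5.
The constant term is -5.

-5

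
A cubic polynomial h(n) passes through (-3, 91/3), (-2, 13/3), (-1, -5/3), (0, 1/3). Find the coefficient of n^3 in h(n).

Write h(n) = an^3 + bn^2 + cn + d. Substituting each data point gives a linear system:
  -27a + 9b - 3c + d = 91/3
  -8a + 4b - 2c + d = 13/3
  -a + b - c + d = -5/3
  d = 1/3
Solving the system yields a = -2, b = -2, c = 2, d = 1/3.
So h(n) = -2n^3 - 2n^2 + 2n + 1/3.
The leading coefficient is -2.

-2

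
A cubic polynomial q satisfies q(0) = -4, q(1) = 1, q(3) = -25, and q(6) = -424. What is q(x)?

q(x) = -3x^3 + 6x^2 + 2x - 4

Write q(x) = ax^3 + bx^2 + cx + d. Substituting each data point gives a linear system:
  d = -4
  a + b + c + d = 1
  27a + 9b + 3c + d = -25
  216a + 36b + 6c + d = -424
Solving the system yields a = -3, b = 6, c = 2, d = -4.
So q(x) = -3x^3 + 6x^2 + 2x - 4.
Check: q(3) = -25. ✓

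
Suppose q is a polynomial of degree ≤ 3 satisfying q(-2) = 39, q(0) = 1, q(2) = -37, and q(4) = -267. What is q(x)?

Write q(x) = ax^3 + bx^2 + cx + d. Substituting each data point gives a linear system:
  -8a + 4b - 2c + d = 39
  d = 1
  8a + 4b + 2c + d = -37
  64a + 16b + 4c + d = -267
Solving the system yields a = -4, b = 0, c = -3, d = 1.
So q(x) = -4x^3 - 3x + 1.
Check: q(-2) = 39. ✓

q(x) = -4x^3 - 3x + 1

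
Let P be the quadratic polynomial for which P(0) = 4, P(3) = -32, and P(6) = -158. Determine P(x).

Write P(x) = ax^2 + bx + c. Substituting each data point gives a linear system:
  c = 4
  9a + 3b + c = -32
  36a + 6b + c = -158
Solving the system yields a = -5, b = 3, c = 4.
So P(x) = -5x^2 + 3x + 4.
Check: P(3) = -32. ✓

P(x) = -5x^2 + 3x + 4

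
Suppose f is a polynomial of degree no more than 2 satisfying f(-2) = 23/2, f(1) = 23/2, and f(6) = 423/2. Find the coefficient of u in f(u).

5

Write f(u) = au^2 + bu + c. Substituting each data point gives a linear system:
  4a - 2b + c = 23/2
  a + b + c = 23/2
  36a + 6b + c = 423/2
Solving the system yields a = 5, b = 5, c = 3/2.
So f(u) = 5u^2 + 5u + 3/2.
The coefficient of u is 5.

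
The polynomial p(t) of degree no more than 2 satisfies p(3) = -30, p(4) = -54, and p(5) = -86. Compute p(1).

Forward differences of the values at t = 3, 4, 5:
  p  : -30  -54  -86
  Δ  : -24  -32
  Δ^2: -8
The second differences are constant, confirming degree 2.
Interpolating (Newton forward form) and evaluating at t = 1 gives p(1) = -6.

-6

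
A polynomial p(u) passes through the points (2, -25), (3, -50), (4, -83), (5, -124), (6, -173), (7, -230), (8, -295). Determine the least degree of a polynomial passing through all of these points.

2

Forward differences of the values at u = 2, 3, 4, 5, 6, 7, 8:
  p  : -25  -50  -83  -124  -173  -230  -295
  Δ  : -25  -33  -41  -49  -57  -65
  Δ^2: -8  -8  -8  -8  -8
  Δ^3: 0  0  0  0
  Δ^4: 0  0  0
  Δ^5: 0  0
  Δ^6: 0
The second differences are constant (-8) and nonzero, while all higher differences vanish, so the minimal degree is 2.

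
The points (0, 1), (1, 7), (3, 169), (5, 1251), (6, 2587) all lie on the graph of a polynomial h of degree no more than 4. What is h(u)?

Write h(u) = au^4 + bu^3 + cu^2 + du + e. Substituting each data point gives a linear system:
  e = 1
  a + b + c + d + e = 7
  81a + 27b + 9c + 3d + e = 169
  625a + 125b + 25c + 5d + e = 1251
  1296a + 216b + 36c + 6d + e = 2587
Solving the system yields a = 2, b = 0, c = -1, d = 5, e = 1.
So h(u) = 2u^4 - u^2 + 5u + 1.
Check: h(3) = 169. ✓

h(u) = 2u^4 - u^2 + 5u + 1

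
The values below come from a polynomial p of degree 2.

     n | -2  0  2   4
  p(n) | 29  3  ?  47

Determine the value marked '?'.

9

The 3 known points determine the degree-2 polynomial uniquely.
Write p(n) = an^2 + bn + c. Substituting each data point gives a linear system:
  4a - 2b + c = 29
  c = 3
  16a + 4b + c = 47
Solving the system yields a = 4, b = -5, c = 3.
So p(n) = 4n² - 5n + 3.
Then p(2) = 9.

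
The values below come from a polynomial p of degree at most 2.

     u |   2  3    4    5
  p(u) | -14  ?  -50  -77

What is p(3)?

On equispaced nodes a degree-2 polynomial has vanishing third forward difference, so
  - p(2) + 3·p(3) - 3·p(4) + p(5) = 0.
Substituting the known values and solving for p(3):
  3·p(3) = -87
  p(3) = -29.

-29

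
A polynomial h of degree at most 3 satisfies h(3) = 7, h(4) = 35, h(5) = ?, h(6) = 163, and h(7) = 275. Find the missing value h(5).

85

The 4 known points determine the degree-3 polynomial uniquely.
Write h(t) = at^3 + bt^2 + ct + d. Substituting each data point gives a linear system:
  27a + 9b + 3c + d = 7
  64a + 16b + 4c + d = 35
  216a + 36b + 6c + d = 163
  343a + 49b + 7c + d = 275
Solving the system yields a = 1, b = -1, c = -2, d = -5.
So h(t) = t^3 - t^2 - 2t - 5.
Then h(5) = 85.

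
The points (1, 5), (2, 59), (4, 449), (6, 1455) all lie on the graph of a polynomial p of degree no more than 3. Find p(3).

Using the Lagrange interpolation formula with nodes 1, 2, 4, 6:
  L_0(s) = (s - 2)(s - 4)(s - 6) / -15
  L_1(s) = (s - 1)(s - 4)(s - 6) / 8
  L_2(s) = (s - 1)(s - 2)(s - 6) / -12
  L_3(s) = (s - 1)(s - 2)(s - 4) / 40
Then p(s) = 5·L_0(s) + 59·L_1(s) + 449·L_2(s) + 1455·L_3(s).
Expanding and collecting terms gives p(s) = 6s^3 + 5s^2 - 3s - 3.
Evaluating at s = 3: p(3) = 195.

195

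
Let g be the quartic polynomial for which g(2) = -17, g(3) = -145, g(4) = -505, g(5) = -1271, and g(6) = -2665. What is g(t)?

g(t) = -2t^4 - t^3 + 3t^2 + 6t - 1

Write g(t) = at^4 + bt^3 + ct^2 + dt + e. Substituting each data point gives a linear system:
  16a + 8b + 4c + 2d + e = -17
  81a + 27b + 9c + 3d + e = -145
  256a + 64b + 16c + 4d + e = -505
  625a + 125b + 25c + 5d + e = -1271
  1296a + 216b + 36c + 6d + e = -2665
Solving the system yields a = -2, b = -1, c = 3, d = 6, e = -1.
So g(t) = -2t^4 - t^3 + 3t^2 + 6t - 1.
Check: g(2) = -17. ✓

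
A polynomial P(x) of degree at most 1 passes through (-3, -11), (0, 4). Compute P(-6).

-26

Using the Lagrange interpolation formula with nodes -3, 0:
  L_0(x) = x / -3
  L_1(x) = (x + 3) / 3
Then P(x) = -11·L_0(x) + 4·L_1(x).
Expanding and collecting terms gives P(x) = 5x + 4.
Evaluating at x = -6: P(-6) = -26.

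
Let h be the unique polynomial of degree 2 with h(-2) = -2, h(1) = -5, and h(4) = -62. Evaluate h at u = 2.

-18

Forward differences of the values at u = -2, 1, 4:
  h  : -2  -5  -62
  Δ  : -3  -57
  Δ^2: -54
The second differences are constant, confirming degree 2.
Interpolating (Newton forward form) and evaluating at u = 2 gives h(2) = -18.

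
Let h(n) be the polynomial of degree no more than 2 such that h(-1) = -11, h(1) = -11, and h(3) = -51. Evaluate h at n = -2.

Using the Lagrange interpolation formula with nodes -1, 1, 3:
  L_0(n) = (n - 1)(n - 3) / 8
  L_1(n) = (n + 1)(n - 3) / -4
  L_2(n) = (n + 1)(n - 1) / 8
Then h(n) = -11·L_0(n) - 11·L_1(n) - 51·L_2(n).
Expanding and collecting terms gives h(n) = -5n^2 - 6.
Evaluating at n = -2: h(-2) = -26.

-26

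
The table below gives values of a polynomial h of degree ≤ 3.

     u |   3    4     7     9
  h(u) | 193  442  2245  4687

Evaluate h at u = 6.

1432

Write h(u) = au^3 + bu^2 + cu + d. Substituting each data point gives a linear system:
  27a + 9b + 3c + d = 193
  64a + 16b + 4c + d = 442
  343a + 49b + 7c + d = 2245
  729a + 81b + 9c + d = 4687
Solving the system yields a = 6, b = 4, c = -1, d = -2.
So h(u) = 6u³ + 4u² - u - 2.
Then h(6) = 1432.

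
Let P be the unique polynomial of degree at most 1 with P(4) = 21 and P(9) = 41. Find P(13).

57

Write P(s) = as + b. Substituting each data point gives a linear system:
  4a + b = 21
  9a + b = 41
Solving the system yields a = 4, b = 5.
So P(s) = 4s + 5.
Then P(13) = 57.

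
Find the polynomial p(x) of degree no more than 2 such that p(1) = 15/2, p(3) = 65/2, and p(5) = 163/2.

p(x) = 3x^2 + (1/2)x + 4

Using the Lagrange interpolation formula with nodes 1, 3, 5:
  L_0(x) = (x - 3)(x - 5) / 8
  L_1(x) = (x - 1)(x - 5) / -4
  L_2(x) = (x - 1)(x - 3) / 8
Then p(x) = 15/2·L_0(x) + 65/2·L_1(x) + 163/2·L_2(x).
Expanding and collecting terms gives p(x) = 3x² + (1/2)x + 4.
Check: p(5) = 163/2. ✓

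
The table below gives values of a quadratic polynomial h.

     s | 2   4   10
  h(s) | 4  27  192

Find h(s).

Write h(s) = as^2 + bs + c. Substituting each data point gives a linear system:
  4a + 2b + c = 4
  16a + 4b + c = 27
  100a + 10b + c = 192
Solving the system yields a = 2, b = -1/2, c = -3.
So h(s) = 2s² - (1/2)s - 3.
Check: h(10) = 192. ✓

h(s) = 2s^2 - (1/2)s - 3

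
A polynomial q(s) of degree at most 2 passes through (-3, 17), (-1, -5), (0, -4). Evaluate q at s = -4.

40

Using the Lagrange interpolation formula with nodes -3, -1, 0:
  L_0(s) = (s + 1)s / 6
  L_1(s) = (s + 3)s / -2
  L_2(s) = (s + 3)(s + 1) / 3
Then q(s) = 17·L_0(s) - 5·L_1(s) - 4·L_2(s).
Expanding and collecting terms gives q(s) = 4s² + 5s - 4.
Evaluating at s = -4: q(-4) = 40.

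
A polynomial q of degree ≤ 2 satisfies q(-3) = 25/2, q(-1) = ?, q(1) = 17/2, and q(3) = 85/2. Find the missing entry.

The 3 known points determine the degree-2 polynomial uniquely.
Write q(x) = ax^2 + bx + c. Substituting each data point gives a linear system:
  9a - 3b + c = 25/2
  a + b + c = 17/2
  9a + 3b + c = 85/2
Solving the system yields a = 3, b = 5, c = 1/2.
So q(x) = 3x² + 5x + 1/2.
Then q(-1) = -3/2.

-3/2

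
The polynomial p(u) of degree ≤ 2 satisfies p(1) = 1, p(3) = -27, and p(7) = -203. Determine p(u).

p(u) = -5u^2 + 6u

Write p(u) = au^2 + bu + c. Substituting each data point gives a linear system:
  a + b + c = 1
  9a + 3b + c = -27
  49a + 7b + c = -203
Solving the system yields a = -5, b = 6, c = 0.
So p(u) = -5u^2 + 6u.
Check: p(1) = 1. ✓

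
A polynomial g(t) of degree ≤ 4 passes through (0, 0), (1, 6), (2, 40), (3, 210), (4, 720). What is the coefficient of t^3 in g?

Write g(t) = at^4 + bt^3 + ct^2 + dt + e. Substituting each data point gives a linear system:
  e = 0
  a + b + c + d + e = 6
  16a + 8b + 4c + 2d + e = 40
  81a + 27b + 9c + 3d + e = 210
  256a + 64b + 16c + 4d + e = 720
Solving the system yields a = 4, b = -6, c = 4, d = 4, e = 0.
So g(t) = 4t^4 - 6t^3 + 4t^2 + 4t.
The coefficient of t^3 is -6.

-6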